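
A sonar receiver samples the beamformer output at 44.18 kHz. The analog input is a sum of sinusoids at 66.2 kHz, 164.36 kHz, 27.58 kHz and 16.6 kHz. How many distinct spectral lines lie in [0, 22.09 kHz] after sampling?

3

fs/2 = 22.09 kHz.
66.2 kHz mod fs = 22.02 kHz.
22.02 kHz ≤ fs/2 = 22.09 kHz, appears at 22.02 kHz.
164.36 kHz mod fs = 31.82 kHz.
31.82 kHz > fs/2 = 22.09 kHz, folds to fs − 31.82 kHz = 12.36 kHz.
27.58 kHz > fs/2 = 22.09 kHz, folds to fs − 27.58 kHz = 16.6 kHz.
16.6 kHz ≤ fs/2 = 22.09 kHz, passes unchanged.
Distinct values: {12.36 kHz, 16.6 kHz, 22.02 kHz} → 3.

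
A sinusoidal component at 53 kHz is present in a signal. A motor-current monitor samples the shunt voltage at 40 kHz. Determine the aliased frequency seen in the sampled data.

53 kHz mod fs = 13 kHz.
13 kHz ≤ fs/2 = 20 kHz, appears at 13 kHz.

13 kHz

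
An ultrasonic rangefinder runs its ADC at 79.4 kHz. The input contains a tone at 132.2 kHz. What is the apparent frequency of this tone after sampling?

132.2 kHz mod fs = 52.8 kHz.
52.8 kHz > fs/2 = 39.7 kHz, folds to fs − 52.8 kHz = 26.6 kHz.

26.6 kHz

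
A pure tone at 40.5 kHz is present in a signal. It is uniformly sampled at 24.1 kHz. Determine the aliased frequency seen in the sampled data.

40.5 kHz mod fs = 16.4 kHz.
16.4 kHz > fs/2 = 12.05 kHz, folds to fs − 16.4 kHz = 7.7 kHz.

7.7 kHz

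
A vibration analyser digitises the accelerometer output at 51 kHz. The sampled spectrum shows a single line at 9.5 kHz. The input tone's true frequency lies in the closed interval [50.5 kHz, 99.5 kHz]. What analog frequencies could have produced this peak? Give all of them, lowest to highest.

60.5 kHz, 92.5 kHz

Frequencies that alias to 9.5 kHz are k·fs ± 9.5 kHz for integer k ≥ 0.
k=0: 9.5 kHz.
k=1: 41.5 kHz, 60.5 kHz.
k=2: 92.5 kHz, 111.5 kHz.
k=3: 143.5 kHz, 162.5 kHz.
Within [50.5 kHz, 99.5 kHz]: 60.5 kHz, 92.5 kHz.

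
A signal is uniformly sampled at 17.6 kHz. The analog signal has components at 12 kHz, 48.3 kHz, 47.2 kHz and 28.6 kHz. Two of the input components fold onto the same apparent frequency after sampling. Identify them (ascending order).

fs/2 = 8.8 kHz.
12 kHz > fs/2 = 8.8 kHz, folds to fs − 12 kHz = 5.6 kHz.
48.3 kHz mod fs = 13.1 kHz.
13.1 kHz > fs/2 = 8.8 kHz, folds to fs − 13.1 kHz = 4.5 kHz.
47.2 kHz mod fs = 12 kHz.
12 kHz > fs/2 = 8.8 kHz, folds to fs − 12 kHz = 5.6 kHz.
28.6 kHz mod fs = 11 kHz.
11 kHz > fs/2 = 8.8 kHz, folds to fs − 11 kHz = 6.6 kHz.
12 kHz and 47.2 kHz both map to 5.6 kHz.

12 kHz, 47.2 kHz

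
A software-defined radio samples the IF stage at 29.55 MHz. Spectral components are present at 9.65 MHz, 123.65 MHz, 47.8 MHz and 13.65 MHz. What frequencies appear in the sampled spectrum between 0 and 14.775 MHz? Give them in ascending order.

fs/2 = 14.775 MHz.
9.65 MHz ≤ fs/2 = 14.775 MHz, passes unchanged.
123.65 MHz mod fs = 5.45 MHz.
5.45 MHz ≤ fs/2 = 14.775 MHz, appears at 5.45 MHz.
47.8 MHz mod fs = 18.25 MHz.
18.25 MHz > fs/2 = 14.775 MHz, folds to fs − 18.25 MHz = 11.3 MHz.
13.65 MHz ≤ fs/2 = 14.775 MHz, passes unchanged.
Distinct values: {5.45 MHz, 9.65 MHz, 11.3 MHz, 13.65 MHz}.

5.45 MHz, 9.65 MHz, 11.3 MHz, 13.65 MHz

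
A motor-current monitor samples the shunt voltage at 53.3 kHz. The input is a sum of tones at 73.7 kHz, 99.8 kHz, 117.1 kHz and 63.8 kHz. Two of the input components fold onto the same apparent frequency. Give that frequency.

10.5 kHz

fs/2 = 26.65 kHz.
73.7 kHz mod fs = 20.4 kHz.
20.4 kHz ≤ fs/2 = 26.65 kHz, appears at 20.4 kHz.
99.8 kHz mod fs = 46.5 kHz.
46.5 kHz > fs/2 = 26.65 kHz, folds to fs − 46.5 kHz = 6.8 kHz.
117.1 kHz mod fs = 10.5 kHz.
10.5 kHz ≤ fs/2 = 26.65 kHz, appears at 10.5 kHz.
63.8 kHz mod fs = 10.5 kHz.
10.5 kHz ≤ fs/2 = 26.65 kHz, appears at 10.5 kHz.
63.8 kHz and 117.1 kHz both map to 10.5 kHz.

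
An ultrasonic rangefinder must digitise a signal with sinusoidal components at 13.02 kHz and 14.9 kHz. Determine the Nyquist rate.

Highest-frequency component: 14.9 kHz.
Nyquist rate = 2 × 14.9 kHz = 29.8 kHz.

29.8 kHz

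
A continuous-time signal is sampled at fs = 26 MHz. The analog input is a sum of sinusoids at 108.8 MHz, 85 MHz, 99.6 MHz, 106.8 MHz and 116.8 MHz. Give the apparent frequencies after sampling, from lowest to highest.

fs/2 = 13 MHz.
108.8 MHz mod fs = 4.8 MHz.
4.8 MHz ≤ fs/2 = 13 MHz, appears at 4.8 MHz.
85 MHz mod fs = 7 MHz.
7 MHz ≤ fs/2 = 13 MHz, appears at 7 MHz.
99.6 MHz mod fs = 21.6 MHz.
21.6 MHz > fs/2 = 13 MHz, folds to fs − 21.6 MHz = 4.4 MHz.
106.8 MHz mod fs = 2.8 MHz.
2.8 MHz ≤ fs/2 = 13 MHz, appears at 2.8 MHz.
116.8 MHz mod fs = 12.8 MHz.
12.8 MHz ≤ fs/2 = 13 MHz, appears at 12.8 MHz.
Distinct values: {2.8 MHz, 4.4 MHz, 4.8 MHz, 7 MHz, 12.8 MHz}.

2.8 MHz, 4.4 MHz, 4.8 MHz, 7 MHz, 12.8 MHz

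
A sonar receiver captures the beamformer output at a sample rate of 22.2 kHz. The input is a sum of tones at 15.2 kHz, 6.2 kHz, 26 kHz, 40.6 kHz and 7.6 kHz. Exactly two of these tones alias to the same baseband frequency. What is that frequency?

fs/2 = 11.1 kHz.
15.2 kHz > fs/2 = 11.1 kHz, folds to fs − 15.2 kHz = 7 kHz.
6.2 kHz ≤ fs/2 = 11.1 kHz, passes unchanged.
26 kHz mod fs = 3.8 kHz.
3.8 kHz ≤ fs/2 = 11.1 kHz, appears at 3.8 kHz.
40.6 kHz mod fs = 18.4 kHz.
18.4 kHz > fs/2 = 11.1 kHz, folds to fs − 18.4 kHz = 3.8 kHz.
7.6 kHz ≤ fs/2 = 11.1 kHz, passes unchanged.
26 kHz and 40.6 kHz both map to 3.8 kHz.

3.8 kHz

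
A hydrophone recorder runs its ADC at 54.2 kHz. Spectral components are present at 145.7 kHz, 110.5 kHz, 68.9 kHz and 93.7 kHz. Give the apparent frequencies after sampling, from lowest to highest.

2.1 kHz, 14.7 kHz, 16.9 kHz

fs/2 = 27.1 kHz.
145.7 kHz mod fs = 37.3 kHz.
37.3 kHz > fs/2 = 27.1 kHz, folds to fs − 37.3 kHz = 16.9 kHz.
110.5 kHz mod fs = 2.1 kHz.
2.1 kHz ≤ fs/2 = 27.1 kHz, appears at 2.1 kHz.
68.9 kHz mod fs = 14.7 kHz.
14.7 kHz ≤ fs/2 = 27.1 kHz, appears at 14.7 kHz.
93.7 kHz mod fs = 39.5 kHz.
39.5 kHz > fs/2 = 27.1 kHz, folds to fs − 39.5 kHz = 14.7 kHz.
Distinct values: {2.1 kHz, 14.7 kHz, 16.9 kHz}.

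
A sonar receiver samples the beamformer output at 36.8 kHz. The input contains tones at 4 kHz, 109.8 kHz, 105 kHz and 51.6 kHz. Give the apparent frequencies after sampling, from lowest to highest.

0.6 kHz, 4 kHz, 5.4 kHz, 14.8 kHz

fs/2 = 18.4 kHz.
4 kHz ≤ fs/2 = 18.4 kHz, passes unchanged.
109.8 kHz mod fs = 36.2 kHz.
36.2 kHz > fs/2 = 18.4 kHz, folds to fs − 36.2 kHz = 0.6 kHz.
105 kHz mod fs = 31.4 kHz.
31.4 kHz > fs/2 = 18.4 kHz, folds to fs − 31.4 kHz = 5.4 kHz.
51.6 kHz mod fs = 14.8 kHz.
14.8 kHz ≤ fs/2 = 18.4 kHz, appears at 14.8 kHz.
Distinct values: {0.6 kHz, 4 kHz, 5.4 kHz, 14.8 kHz}.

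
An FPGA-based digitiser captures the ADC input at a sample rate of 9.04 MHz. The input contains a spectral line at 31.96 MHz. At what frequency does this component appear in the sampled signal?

31.96 MHz mod fs = 4.84 MHz.
4.84 MHz > fs/2 = 4.52 MHz, folds to fs − 4.84 MHz = 4.2 MHz.

4.2 MHz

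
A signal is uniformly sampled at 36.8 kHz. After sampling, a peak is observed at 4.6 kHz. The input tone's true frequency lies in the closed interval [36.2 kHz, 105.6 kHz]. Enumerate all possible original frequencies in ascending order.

Frequencies that alias to 4.6 kHz are k·fs ± 4.6 kHz for integer k ≥ 0.
k=0: 4.6 kHz.
k=1: 32.2 kHz, 41.4 kHz.
k=2: 69 kHz, 78.2 kHz.
k=3: 105.8 kHz, 115 kHz.
Within [36.2 kHz, 105.6 kHz]: 41.4 kHz, 69 kHz, 78.2 kHz.

41.4 kHz, 69 kHz, 78.2 kHz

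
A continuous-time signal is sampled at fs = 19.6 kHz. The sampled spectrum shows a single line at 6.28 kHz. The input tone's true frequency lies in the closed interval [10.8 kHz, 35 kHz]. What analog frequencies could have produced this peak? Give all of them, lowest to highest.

13.32 kHz, 25.88 kHz, 32.92 kHz

Frequencies that alias to 6.28 kHz are k·fs ± 6.28 kHz for integer k ≥ 0.
k=0: 6.28 kHz.
k=1: 13.32 kHz, 25.88 kHz.
k=2: 32.92 kHz, 45.48 kHz.
k=3: 52.52 kHz, 65.08 kHz.
Within [10.8 kHz, 35 kHz]: 13.32 kHz, 25.88 kHz, 32.92 kHz.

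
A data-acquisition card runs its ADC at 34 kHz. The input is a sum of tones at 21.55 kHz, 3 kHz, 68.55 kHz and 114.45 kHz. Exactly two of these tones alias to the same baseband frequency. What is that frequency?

12.45 kHz

fs/2 = 17 kHz.
21.55 kHz > fs/2 = 17 kHz, folds to fs − 21.55 kHz = 12.45 kHz.
3 kHz ≤ fs/2 = 17 kHz, passes unchanged.
68.55 kHz mod fs = 0.55 kHz.
0.55 kHz ≤ fs/2 = 17 kHz, appears at 0.55 kHz.
114.45 kHz mod fs = 12.45 kHz.
12.45 kHz ≤ fs/2 = 17 kHz, appears at 12.45 kHz.
21.55 kHz and 114.45 kHz both map to 12.45 kHz.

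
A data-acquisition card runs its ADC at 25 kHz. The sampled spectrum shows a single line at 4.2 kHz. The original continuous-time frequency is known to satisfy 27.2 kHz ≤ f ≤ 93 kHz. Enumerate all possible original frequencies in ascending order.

29.2 kHz, 45.8 kHz, 54.2 kHz, 70.8 kHz, 79.2 kHz

Frequencies that alias to 4.2 kHz are k·fs ± 4.2 kHz for integer k ≥ 0.
k=0: 4.2 kHz.
k=1: 20.8 kHz, 29.2 kHz.
k=2: 45.8 kHz, 54.2 kHz.
k=3: 70.8 kHz, 79.2 kHz.
k=4: 95.8 kHz, 104.2 kHz.
Within [27.2 kHz, 93 kHz]: 29.2 kHz, 45.8 kHz, 54.2 kHz, 70.8 kHz, 79.2 kHz.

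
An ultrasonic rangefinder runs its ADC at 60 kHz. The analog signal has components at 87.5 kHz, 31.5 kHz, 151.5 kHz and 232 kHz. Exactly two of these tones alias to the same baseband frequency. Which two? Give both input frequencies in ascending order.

31.5 kHz, 151.5 kHz

fs/2 = 30 kHz.
87.5 kHz mod fs = 27.5 kHz.
27.5 kHz ≤ fs/2 = 30 kHz, appears at 27.5 kHz.
31.5 kHz > fs/2 = 30 kHz, folds to fs − 31.5 kHz = 28.5 kHz.
151.5 kHz mod fs = 31.5 kHz.
31.5 kHz > fs/2 = 30 kHz, folds to fs − 31.5 kHz = 28.5 kHz.
232 kHz mod fs = 52 kHz.
52 kHz > fs/2 = 30 kHz, folds to fs − 52 kHz = 8 kHz.
31.5 kHz and 151.5 kHz both map to 28.5 kHz.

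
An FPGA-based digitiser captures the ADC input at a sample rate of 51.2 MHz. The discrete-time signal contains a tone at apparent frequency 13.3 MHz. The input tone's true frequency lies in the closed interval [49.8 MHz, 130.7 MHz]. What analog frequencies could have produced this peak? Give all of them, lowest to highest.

Frequencies that alias to 13.3 MHz are k·fs ± 13.3 MHz for integer k ≥ 0.
k=0: 13.3 MHz.
k=1: 37.9 MHz, 64.5 MHz.
k=2: 89.1 MHz, 115.7 MHz.
k=3: 140.3 MHz, 166.9 MHz.
Within [49.8 MHz, 130.7 MHz]: 64.5 MHz, 89.1 MHz, 115.7 MHz.

64.5 MHz, 89.1 MHz, 115.7 MHz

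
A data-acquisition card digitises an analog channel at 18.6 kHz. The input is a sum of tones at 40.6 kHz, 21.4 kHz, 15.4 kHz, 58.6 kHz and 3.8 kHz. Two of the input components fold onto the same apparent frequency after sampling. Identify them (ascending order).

fs/2 = 9.3 kHz.
40.6 kHz mod fs = 3.4 kHz.
3.4 kHz ≤ fs/2 = 9.3 kHz, appears at 3.4 kHz.
21.4 kHz mod fs = 2.8 kHz.
2.8 kHz ≤ fs/2 = 9.3 kHz, appears at 2.8 kHz.
15.4 kHz > fs/2 = 9.3 kHz, folds to fs − 15.4 kHz = 3.2 kHz.
58.6 kHz mod fs = 2.8 kHz.
2.8 kHz ≤ fs/2 = 9.3 kHz, appears at 2.8 kHz.
3.8 kHz ≤ fs/2 = 9.3 kHz, passes unchanged.
21.4 kHz and 58.6 kHz both map to 2.8 kHz.

21.4 kHz, 58.6 kHz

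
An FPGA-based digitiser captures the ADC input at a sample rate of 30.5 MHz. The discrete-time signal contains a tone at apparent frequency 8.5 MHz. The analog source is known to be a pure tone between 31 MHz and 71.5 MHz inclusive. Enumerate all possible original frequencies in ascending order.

39 MHz, 52.5 MHz, 69.5 MHz

Frequencies that alias to 8.5 MHz are k·fs ± 8.5 MHz for integer k ≥ 0.
k=0: 8.5 MHz.
k=1: 22 MHz, 39 MHz.
k=2: 52.5 MHz, 69.5 MHz.
k=3: 83 MHz, 100 MHz.
Within [31 MHz, 71.5 MHz]: 39 MHz, 52.5 MHz, 69.5 MHz.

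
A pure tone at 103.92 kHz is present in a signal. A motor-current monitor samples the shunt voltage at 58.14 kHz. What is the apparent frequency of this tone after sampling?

103.92 kHz mod fs = 45.78 kHz.
45.78 kHz > fs/2 = 29.07 kHz, folds to fs − 45.78 kHz = 12.36 kHz.

12.36 kHz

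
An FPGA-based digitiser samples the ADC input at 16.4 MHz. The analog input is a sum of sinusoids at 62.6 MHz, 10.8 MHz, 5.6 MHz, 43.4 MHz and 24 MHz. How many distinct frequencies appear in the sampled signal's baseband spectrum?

fs/2 = 8.2 MHz.
62.6 MHz mod fs = 13.4 MHz.
13.4 MHz > fs/2 = 8.2 MHz, folds to fs − 13.4 MHz = 3 MHz.
10.8 MHz > fs/2 = 8.2 MHz, folds to fs − 10.8 MHz = 5.6 MHz.
5.6 MHz ≤ fs/2 = 8.2 MHz, passes unchanged.
43.4 MHz mod fs = 10.6 MHz.
10.6 MHz > fs/2 = 8.2 MHz, folds to fs − 10.6 MHz = 5.8 MHz.
24 MHz mod fs = 7.6 MHz.
7.6 MHz ≤ fs/2 = 8.2 MHz, appears at 7.6 MHz.
Distinct values: {3 MHz, 5.6 MHz, 5.8 MHz, 7.6 MHz} → 4.

4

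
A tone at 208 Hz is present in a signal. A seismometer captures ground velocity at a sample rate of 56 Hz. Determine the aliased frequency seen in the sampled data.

16 Hz

208 Hz mod fs = 40 Hz.
40 Hz > fs/2 = 28 Hz, folds to fs − 40 Hz = 16 Hz.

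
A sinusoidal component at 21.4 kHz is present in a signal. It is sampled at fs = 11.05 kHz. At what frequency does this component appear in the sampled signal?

0.7 kHz

21.4 kHz mod fs = 10.35 kHz.
10.35 kHz > fs/2 = 5.525 kHz, folds to fs − 10.35 kHz = 0.7 kHz.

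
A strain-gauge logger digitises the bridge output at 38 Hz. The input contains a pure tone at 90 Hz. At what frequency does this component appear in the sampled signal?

14 Hz

90 Hz mod fs = 14 Hz.
14 Hz ≤ fs/2 = 19 Hz, appears at 14 Hz.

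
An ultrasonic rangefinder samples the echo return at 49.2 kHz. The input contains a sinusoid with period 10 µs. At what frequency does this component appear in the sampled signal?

T = 10 µs → f = 1/T = 100 kHz.
100 kHz mod fs = 1.6 kHz.
1.6 kHz ≤ fs/2 = 24.6 kHz, appears at 1.6 kHz.

1.6 kHz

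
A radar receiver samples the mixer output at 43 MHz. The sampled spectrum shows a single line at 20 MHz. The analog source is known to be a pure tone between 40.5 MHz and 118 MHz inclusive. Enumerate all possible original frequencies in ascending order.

Frequencies that alias to 20 MHz are k·fs ± 20 MHz for integer k ≥ 0.
k=0: 20 MHz.
k=1: 23 MHz, 63 MHz.
k=2: 66 MHz, 106 MHz.
k=3: 109 MHz, 149 MHz.
k=4: 152 MHz, 192 MHz.
Within [40.5 MHz, 118 MHz]: 63 MHz, 66 MHz, 106 MHz, 109 MHz.

63 MHz, 66 MHz, 106 MHz, 109 MHz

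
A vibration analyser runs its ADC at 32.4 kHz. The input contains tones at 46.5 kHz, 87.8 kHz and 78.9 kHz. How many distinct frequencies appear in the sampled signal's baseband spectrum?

2

fs/2 = 16.2 kHz.
46.5 kHz mod fs = 14.1 kHz.
14.1 kHz ≤ fs/2 = 16.2 kHz, appears at 14.1 kHz.
87.8 kHz mod fs = 23 kHz.
23 kHz > fs/2 = 16.2 kHz, folds to fs − 23 kHz = 9.4 kHz.
78.9 kHz mod fs = 14.1 kHz.
14.1 kHz ≤ fs/2 = 16.2 kHz, appears at 14.1 kHz.
Distinct values: {9.4 kHz, 14.1 kHz} → 2.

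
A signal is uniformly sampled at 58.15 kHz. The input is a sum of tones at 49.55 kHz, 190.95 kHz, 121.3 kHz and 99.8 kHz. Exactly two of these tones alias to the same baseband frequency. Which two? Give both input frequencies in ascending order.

fs/2 = 29.075 kHz.
49.55 kHz > fs/2 = 29.075 kHz, folds to fs − 49.55 kHz = 8.6 kHz.
190.95 kHz mod fs = 16.5 kHz.
16.5 kHz ≤ fs/2 = 29.075 kHz, appears at 16.5 kHz.
121.3 kHz mod fs = 5 kHz.
5 kHz ≤ fs/2 = 29.075 kHz, appears at 5 kHz.
99.8 kHz mod fs = 41.65 kHz.
41.65 kHz > fs/2 = 29.075 kHz, folds to fs − 41.65 kHz = 16.5 kHz.
99.8 kHz and 190.95 kHz both map to 16.5 kHz.

99.8 kHz, 190.95 kHz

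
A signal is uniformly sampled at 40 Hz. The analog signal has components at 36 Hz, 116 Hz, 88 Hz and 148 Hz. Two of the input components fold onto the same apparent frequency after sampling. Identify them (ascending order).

36 Hz, 116 Hz

fs/2 = 20 Hz.
36 Hz > fs/2 = 20 Hz, folds to fs − 36 Hz = 4 Hz.
116 Hz mod fs = 36 Hz.
36 Hz > fs/2 = 20 Hz, folds to fs − 36 Hz = 4 Hz.
88 Hz mod fs = 8 Hz.
8 Hz ≤ fs/2 = 20 Hz, appears at 8 Hz.
148 Hz mod fs = 28 Hz.
28 Hz > fs/2 = 20 Hz, folds to fs − 28 Hz = 12 Hz.
36 Hz and 116 Hz both map to 4 Hz.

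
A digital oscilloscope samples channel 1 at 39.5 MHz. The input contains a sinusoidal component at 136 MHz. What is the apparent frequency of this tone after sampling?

136 MHz mod fs = 17.5 MHz.
17.5 MHz ≤ fs/2 = 19.75 MHz, appears at 17.5 MHz.

17.5 MHz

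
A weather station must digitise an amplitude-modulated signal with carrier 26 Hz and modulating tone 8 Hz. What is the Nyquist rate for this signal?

68 Hz

AM sidebands sit at fc ± fm = 18 Hz and 34 Hz.
Highest-frequency component: 34 Hz.
Nyquist rate = 2 × 34 Hz = 68 Hz.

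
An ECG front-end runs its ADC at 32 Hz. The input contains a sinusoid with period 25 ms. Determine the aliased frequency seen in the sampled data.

8 Hz

T = 25 ms → f = 1/T = 40 Hz.
40 Hz mod fs = 8 Hz.
8 Hz ≤ fs/2 = 16 Hz, appears at 8 Hz.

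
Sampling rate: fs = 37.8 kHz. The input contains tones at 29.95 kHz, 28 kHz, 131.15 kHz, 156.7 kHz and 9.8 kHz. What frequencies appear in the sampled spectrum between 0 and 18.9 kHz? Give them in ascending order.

fs/2 = 18.9 kHz.
29.95 kHz > fs/2 = 18.9 kHz, folds to fs − 29.95 kHz = 7.85 kHz.
28 kHz > fs/2 = 18.9 kHz, folds to fs − 28 kHz = 9.8 kHz.
131.15 kHz mod fs = 17.75 kHz.
17.75 kHz ≤ fs/2 = 18.9 kHz, appears at 17.75 kHz.
156.7 kHz mod fs = 5.5 kHz.
5.5 kHz ≤ fs/2 = 18.9 kHz, appears at 5.5 kHz.
9.8 kHz ≤ fs/2 = 18.9 kHz, passes unchanged.
Distinct values: {5.5 kHz, 7.85 kHz, 9.8 kHz, 17.75 kHz}.

5.5 kHz, 7.85 kHz, 9.8 kHz, 17.75 kHz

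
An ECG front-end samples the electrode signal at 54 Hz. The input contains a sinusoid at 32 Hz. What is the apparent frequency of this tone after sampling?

32 Hz > fs/2 = 27 Hz, folds to fs − 32 Hz = 22 Hz.

22 Hz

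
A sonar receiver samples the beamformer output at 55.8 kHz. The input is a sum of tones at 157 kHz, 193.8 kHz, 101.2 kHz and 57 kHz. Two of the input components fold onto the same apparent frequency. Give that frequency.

10.4 kHz

fs/2 = 27.9 kHz.
157 kHz mod fs = 45.4 kHz.
45.4 kHz > fs/2 = 27.9 kHz, folds to fs − 45.4 kHz = 10.4 kHz.
193.8 kHz mod fs = 26.4 kHz.
26.4 kHz ≤ fs/2 = 27.9 kHz, appears at 26.4 kHz.
101.2 kHz mod fs = 45.4 kHz.
45.4 kHz > fs/2 = 27.9 kHz, folds to fs − 45.4 kHz = 10.4 kHz.
57 kHz mod fs = 1.2 kHz.
1.2 kHz ≤ fs/2 = 27.9 kHz, appears at 1.2 kHz.
101.2 kHz and 157 kHz both map to 10.4 kHz.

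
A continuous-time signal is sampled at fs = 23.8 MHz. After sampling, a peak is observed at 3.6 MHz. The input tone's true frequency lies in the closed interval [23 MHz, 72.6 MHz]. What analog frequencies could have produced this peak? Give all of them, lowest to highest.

27.4 MHz, 44 MHz, 51.2 MHz, 67.8 MHz

Frequencies that alias to 3.6 MHz are k·fs ± 3.6 MHz for integer k ≥ 0.
k=0: 3.6 MHz.
k=1: 20.2 MHz, 27.4 MHz.
k=2: 44 MHz, 51.2 MHz.
k=3: 67.8 MHz, 75 MHz.
k=4: 91.6 MHz, 98.8 MHz.
Within [23 MHz, 72.6 MHz]: 27.4 MHz, 44 MHz, 51.2 MHz, 67.8 MHz.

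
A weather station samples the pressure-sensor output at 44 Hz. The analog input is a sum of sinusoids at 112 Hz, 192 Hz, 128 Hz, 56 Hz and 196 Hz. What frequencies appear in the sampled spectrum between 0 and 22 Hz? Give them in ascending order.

4 Hz, 12 Hz, 16 Hz, 20 Hz

fs/2 = 22 Hz.
112 Hz mod fs = 24 Hz.
24 Hz > fs/2 = 22 Hz, folds to fs − 24 Hz = 20 Hz.
192 Hz mod fs = 16 Hz.
16 Hz ≤ fs/2 = 22 Hz, appears at 16 Hz.
128 Hz mod fs = 40 Hz.
40 Hz > fs/2 = 22 Hz, folds to fs − 40 Hz = 4 Hz.
56 Hz mod fs = 12 Hz.
12 Hz ≤ fs/2 = 22 Hz, appears at 12 Hz.
196 Hz mod fs = 20 Hz.
20 Hz ≤ fs/2 = 22 Hz, appears at 20 Hz.
Distinct values: {4 Hz, 12 Hz, 16 Hz, 20 Hz}.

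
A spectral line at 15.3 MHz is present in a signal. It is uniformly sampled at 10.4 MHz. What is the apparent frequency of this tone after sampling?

15.3 MHz mod fs = 4.9 MHz.
4.9 MHz ≤ fs/2 = 5.2 MHz, appears at 4.9 MHz.

4.9 MHz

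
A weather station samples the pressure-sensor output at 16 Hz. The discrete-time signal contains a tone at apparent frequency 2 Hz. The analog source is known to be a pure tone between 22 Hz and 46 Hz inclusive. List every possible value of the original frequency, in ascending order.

30 Hz, 34 Hz, 46 Hz

Frequencies that alias to 2 Hz are k·fs ± 2 Hz for integer k ≥ 0.
k=0: 2 Hz.
k=1: 14 Hz, 18 Hz.
k=2: 30 Hz, 34 Hz.
k=3: 46 Hz, 50 Hz.
k=4: 62 Hz, 66 Hz.
Within [22 Hz, 46 Hz]: 30 Hz, 34 Hz, 46 Hz.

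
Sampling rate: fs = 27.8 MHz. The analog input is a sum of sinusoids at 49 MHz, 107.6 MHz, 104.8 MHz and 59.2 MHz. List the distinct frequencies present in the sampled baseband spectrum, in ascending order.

3.6 MHz, 6.4 MHz, 6.6 MHz

fs/2 = 13.9 MHz.
49 MHz mod fs = 21.2 MHz.
21.2 MHz > fs/2 = 13.9 MHz, folds to fs − 21.2 MHz = 6.6 MHz.
107.6 MHz mod fs = 24.2 MHz.
24.2 MHz > fs/2 = 13.9 MHz, folds to fs − 24.2 MHz = 3.6 MHz.
104.8 MHz mod fs = 21.4 MHz.
21.4 MHz > fs/2 = 13.9 MHz, folds to fs − 21.4 MHz = 6.4 MHz.
59.2 MHz mod fs = 3.6 MHz.
3.6 MHz ≤ fs/2 = 13.9 MHz, appears at 3.6 MHz.
Distinct values: {3.6 MHz, 6.4 MHz, 6.6 MHz}.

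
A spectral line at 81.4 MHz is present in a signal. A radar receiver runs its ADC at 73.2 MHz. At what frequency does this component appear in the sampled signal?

8.2 MHz

81.4 MHz mod fs = 8.2 MHz.
8.2 MHz ≤ fs/2 = 36.6 MHz, appears at 8.2 MHz.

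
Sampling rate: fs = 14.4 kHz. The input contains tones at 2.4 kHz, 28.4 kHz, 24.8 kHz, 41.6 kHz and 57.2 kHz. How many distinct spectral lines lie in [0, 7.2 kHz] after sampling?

4

fs/2 = 7.2 kHz.
2.4 kHz ≤ fs/2 = 7.2 kHz, passes unchanged.
28.4 kHz mod fs = 14 kHz.
14 kHz > fs/2 = 7.2 kHz, folds to fs − 14 kHz = 0.4 kHz.
24.8 kHz mod fs = 10.4 kHz.
10.4 kHz > fs/2 = 7.2 kHz, folds to fs − 10.4 kHz = 4 kHz.
41.6 kHz mod fs = 12.8 kHz.
12.8 kHz > fs/2 = 7.2 kHz, folds to fs − 12.8 kHz = 1.6 kHz.
57.2 kHz mod fs = 14 kHz.
14 kHz > fs/2 = 7.2 kHz, folds to fs − 14 kHz = 0.4 kHz.
Distinct values: {0.4 kHz, 1.6 kHz, 2.4 kHz, 4 kHz} → 4.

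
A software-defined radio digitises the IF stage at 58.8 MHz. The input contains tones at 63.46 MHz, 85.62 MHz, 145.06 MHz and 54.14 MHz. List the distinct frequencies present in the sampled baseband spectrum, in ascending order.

4.66 MHz, 26.82 MHz, 27.46 MHz

fs/2 = 29.4 MHz.
63.46 MHz mod fs = 4.66 MHz.
4.66 MHz ≤ fs/2 = 29.4 MHz, appears at 4.66 MHz.
85.62 MHz mod fs = 26.82 MHz.
26.82 MHz ≤ fs/2 = 29.4 MHz, appears at 26.82 MHz.
145.06 MHz mod fs = 27.46 MHz.
27.46 MHz ≤ fs/2 = 29.4 MHz, appears at 27.46 MHz.
54.14 MHz > fs/2 = 29.4 MHz, folds to fs − 54.14 MHz = 4.66 MHz.
Distinct values: {4.66 MHz, 26.82 MHz, 27.46 MHz}.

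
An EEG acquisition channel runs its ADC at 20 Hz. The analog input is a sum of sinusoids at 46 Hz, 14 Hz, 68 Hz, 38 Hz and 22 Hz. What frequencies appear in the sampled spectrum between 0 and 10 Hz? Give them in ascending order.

fs/2 = 10 Hz.
46 Hz mod fs = 6 Hz.
6 Hz ≤ fs/2 = 10 Hz, appears at 6 Hz.
14 Hz > fs/2 = 10 Hz, folds to fs − 14 Hz = 6 Hz.
68 Hz mod fs = 8 Hz.
8 Hz ≤ fs/2 = 10 Hz, appears at 8 Hz.
38 Hz mod fs = 18 Hz.
18 Hz > fs/2 = 10 Hz, folds to fs − 18 Hz = 2 Hz.
22 Hz mod fs = 2 Hz.
2 Hz ≤ fs/2 = 10 Hz, appears at 2 Hz.
Distinct values: {2 Hz, 6 Hz, 8 Hz}.

2 Hz, 6 Hz, 8 Hz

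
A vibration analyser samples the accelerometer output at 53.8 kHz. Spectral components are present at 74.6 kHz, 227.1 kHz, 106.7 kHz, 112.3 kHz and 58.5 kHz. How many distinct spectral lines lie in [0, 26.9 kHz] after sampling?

4

fs/2 = 26.9 kHz.
74.6 kHz mod fs = 20.8 kHz.
20.8 kHz ≤ fs/2 = 26.9 kHz, appears at 20.8 kHz.
227.1 kHz mod fs = 11.9 kHz.
11.9 kHz ≤ fs/2 = 26.9 kHz, appears at 11.9 kHz.
106.7 kHz mod fs = 52.9 kHz.
52.9 kHz > fs/2 = 26.9 kHz, folds to fs − 52.9 kHz = 0.9 kHz.
112.3 kHz mod fs = 4.7 kHz.
4.7 kHz ≤ fs/2 = 26.9 kHz, appears at 4.7 kHz.
58.5 kHz mod fs = 4.7 kHz.
4.7 kHz ≤ fs/2 = 26.9 kHz, appears at 4.7 kHz.
Distinct values: {0.9 kHz, 4.7 kHz, 11.9 kHz, 20.8 kHz} → 4.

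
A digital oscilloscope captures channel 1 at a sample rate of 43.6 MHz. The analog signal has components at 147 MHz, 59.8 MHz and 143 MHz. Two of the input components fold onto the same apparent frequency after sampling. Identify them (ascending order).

59.8 MHz, 147 MHz

fs/2 = 21.8 MHz.
147 MHz mod fs = 16.2 MHz.
16.2 MHz ≤ fs/2 = 21.8 MHz, appears at 16.2 MHz.
59.8 MHz mod fs = 16.2 MHz.
16.2 MHz ≤ fs/2 = 21.8 MHz, appears at 16.2 MHz.
143 MHz mod fs = 12.2 MHz.
12.2 MHz ≤ fs/2 = 21.8 MHz, appears at 12.2 MHz.
59.8 MHz and 147 MHz both map to 16.2 MHz.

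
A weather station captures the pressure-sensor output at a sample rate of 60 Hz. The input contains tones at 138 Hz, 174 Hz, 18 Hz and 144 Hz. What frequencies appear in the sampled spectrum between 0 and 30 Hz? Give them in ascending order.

fs/2 = 30 Hz.
138 Hz mod fs = 18 Hz.
18 Hz ≤ fs/2 = 30 Hz, appears at 18 Hz.
174 Hz mod fs = 54 Hz.
54 Hz > fs/2 = 30 Hz, folds to fs − 54 Hz = 6 Hz.
18 Hz ≤ fs/2 = 30 Hz, passes unchanged.
144 Hz mod fs = 24 Hz.
24 Hz ≤ fs/2 = 30 Hz, appears at 24 Hz.
Distinct values: {6 Hz, 18 Hz, 24 Hz}.

6 Hz, 18 Hz, 24 Hz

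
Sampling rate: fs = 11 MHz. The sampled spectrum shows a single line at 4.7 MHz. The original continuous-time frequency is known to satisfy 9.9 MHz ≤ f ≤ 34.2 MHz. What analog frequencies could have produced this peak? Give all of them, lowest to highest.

Frequencies that alias to 4.7 MHz are k·fs ± 4.7 MHz for integer k ≥ 0.
k=0: 4.7 MHz.
k=1: 6.3 MHz, 15.7 MHz.
k=2: 17.3 MHz, 26.7 MHz.
k=3: 28.3 MHz, 37.7 MHz.
k=4: 39.3 MHz, 48.7 MHz.
Within [9.9 MHz, 34.2 MHz]: 15.7 MHz, 17.3 MHz, 26.7 MHz, 28.3 MHz.

15.7 MHz, 17.3 MHz, 26.7 MHz, 28.3 MHz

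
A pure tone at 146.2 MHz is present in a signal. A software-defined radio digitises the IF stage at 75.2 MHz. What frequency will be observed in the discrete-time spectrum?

4.2 MHz

146.2 MHz mod fs = 71 MHz.
71 MHz > fs/2 = 37.6 MHz, folds to fs − 71 MHz = 4.2 MHz.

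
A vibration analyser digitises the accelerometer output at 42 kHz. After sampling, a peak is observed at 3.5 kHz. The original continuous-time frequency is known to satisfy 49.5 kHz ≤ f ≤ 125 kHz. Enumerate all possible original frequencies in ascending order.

80.5 kHz, 87.5 kHz, 122.5 kHz

Frequencies that alias to 3.5 kHz are k·fs ± 3.5 kHz for integer k ≥ 0.
k=0: 3.5 kHz.
k=1: 38.5 kHz, 45.5 kHz.
k=2: 80.5 kHz, 87.5 kHz.
k=3: 122.5 kHz, 129.5 kHz.
k=4: 164.5 kHz, 171.5 kHz.
Within [49.5 kHz, 125 kHz]: 80.5 kHz, 87.5 kHz, 122.5 kHz.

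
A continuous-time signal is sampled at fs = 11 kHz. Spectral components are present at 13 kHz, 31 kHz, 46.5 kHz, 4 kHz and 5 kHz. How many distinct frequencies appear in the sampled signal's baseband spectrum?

fs/2 = 5.5 kHz.
13 kHz mod fs = 2 kHz.
2 kHz ≤ fs/2 = 5.5 kHz, appears at 2 kHz.
31 kHz mod fs = 9 kHz.
9 kHz > fs/2 = 5.5 kHz, folds to fs − 9 kHz = 2 kHz.
46.5 kHz mod fs = 2.5 kHz.
2.5 kHz ≤ fs/2 = 5.5 kHz, appears at 2.5 kHz.
4 kHz ≤ fs/2 = 5.5 kHz, passes unchanged.
5 kHz ≤ fs/2 = 5.5 kHz, passes unchanged.
Distinct values: {2 kHz, 2.5 kHz, 4 kHz, 5 kHz} → 4.

4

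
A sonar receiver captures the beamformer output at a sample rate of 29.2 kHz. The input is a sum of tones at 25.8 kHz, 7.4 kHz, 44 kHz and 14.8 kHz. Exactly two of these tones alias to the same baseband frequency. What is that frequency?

14.4 kHz

fs/2 = 14.6 kHz.
25.8 kHz > fs/2 = 14.6 kHz, folds to fs − 25.8 kHz = 3.4 kHz.
7.4 kHz ≤ fs/2 = 14.6 kHz, passes unchanged.
44 kHz mod fs = 14.8 kHz.
14.8 kHz > fs/2 = 14.6 kHz, folds to fs − 14.8 kHz = 14.4 kHz.
14.8 kHz > fs/2 = 14.6 kHz, folds to fs − 14.8 kHz = 14.4 kHz.
14.8 kHz and 44 kHz both map to 14.4 kHz.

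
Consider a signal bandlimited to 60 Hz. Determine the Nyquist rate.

120 Hz

Nyquist rate = 2 × 60 Hz = 120 Hz.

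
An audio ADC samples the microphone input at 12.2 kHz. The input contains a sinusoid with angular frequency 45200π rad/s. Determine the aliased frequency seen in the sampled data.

1.8 kHz

ω = 45200π rad/s → f = ω/(2π) = 22600 Hz = 22.6 kHz.
22.6 kHz mod fs = 10.4 kHz.
10.4 kHz > fs/2 = 6.1 kHz, folds to fs − 10.4 kHz = 1.8 kHz.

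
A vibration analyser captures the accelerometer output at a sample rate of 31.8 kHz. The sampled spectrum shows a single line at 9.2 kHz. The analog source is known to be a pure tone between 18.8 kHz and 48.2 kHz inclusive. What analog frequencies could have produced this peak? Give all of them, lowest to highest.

Frequencies that alias to 9.2 kHz are k·fs ± 9.2 kHz for integer k ≥ 0.
k=0: 9.2 kHz.
k=1: 22.6 kHz, 41 kHz.
k=2: 54.4 kHz, 72.8 kHz.
Within [18.8 kHz, 48.2 kHz]: 22.6 kHz, 41 kHz.

22.6 kHz, 41 kHz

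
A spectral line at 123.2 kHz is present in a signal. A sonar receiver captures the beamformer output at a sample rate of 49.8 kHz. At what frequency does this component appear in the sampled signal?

23.6 kHz

123.2 kHz mod fs = 23.6 kHz.
23.6 kHz ≤ fs/2 = 24.9 kHz, appears at 23.6 kHz.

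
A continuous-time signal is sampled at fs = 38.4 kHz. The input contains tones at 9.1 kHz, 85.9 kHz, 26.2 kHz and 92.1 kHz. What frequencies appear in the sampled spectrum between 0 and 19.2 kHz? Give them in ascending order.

fs/2 = 19.2 kHz.
9.1 kHz ≤ fs/2 = 19.2 kHz, passes unchanged.
85.9 kHz mod fs = 9.1 kHz.
9.1 kHz ≤ fs/2 = 19.2 kHz, appears at 9.1 kHz.
26.2 kHz > fs/2 = 19.2 kHz, folds to fs − 26.2 kHz = 12.2 kHz.
92.1 kHz mod fs = 15.3 kHz.
15.3 kHz ≤ fs/2 = 19.2 kHz, appears at 15.3 kHz.
Distinct values: {9.1 kHz, 12.2 kHz, 15.3 kHz}.

9.1 kHz, 12.2 kHz, 15.3 kHz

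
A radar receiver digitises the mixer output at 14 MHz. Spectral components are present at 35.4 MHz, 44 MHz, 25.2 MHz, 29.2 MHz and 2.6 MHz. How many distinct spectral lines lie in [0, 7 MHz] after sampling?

fs/2 = 7 MHz.
35.4 MHz mod fs = 7.4 MHz.
7.4 MHz > fs/2 = 7 MHz, folds to fs − 7.4 MHz = 6.6 MHz.
44 MHz mod fs = 2 MHz.
2 MHz ≤ fs/2 = 7 MHz, appears at 2 MHz.
25.2 MHz mod fs = 11.2 MHz.
11.2 MHz > fs/2 = 7 MHz, folds to fs − 11.2 MHz = 2.8 MHz.
29.2 MHz mod fs = 1.2 MHz.
1.2 MHz ≤ fs/2 = 7 MHz, appears at 1.2 MHz.
2.6 MHz ≤ fs/2 = 7 MHz, passes unchanged.
Distinct values: {1.2 MHz, 2 MHz, 2.6 MHz, 2.8 MHz, 6.6 MHz} → 5.

5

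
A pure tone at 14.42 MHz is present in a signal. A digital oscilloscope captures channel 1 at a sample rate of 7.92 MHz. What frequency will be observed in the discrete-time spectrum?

1.42 MHz

14.42 MHz mod fs = 6.5 MHz.
6.5 MHz > fs/2 = 3.96 MHz, folds to fs − 6.5 MHz = 1.42 MHz.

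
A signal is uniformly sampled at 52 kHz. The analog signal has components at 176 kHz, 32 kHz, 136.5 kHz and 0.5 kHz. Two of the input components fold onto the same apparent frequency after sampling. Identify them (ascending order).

32 kHz, 176 kHz

fs/2 = 26 kHz.
176 kHz mod fs = 20 kHz.
20 kHz ≤ fs/2 = 26 kHz, appears at 20 kHz.
32 kHz > fs/2 = 26 kHz, folds to fs − 32 kHz = 20 kHz.
136.5 kHz mod fs = 32.5 kHz.
32.5 kHz > fs/2 = 26 kHz, folds to fs − 32.5 kHz = 19.5 kHz.
0.5 kHz ≤ fs/2 = 26 kHz, passes unchanged.
32 kHz and 176 kHz both map to 20 kHz.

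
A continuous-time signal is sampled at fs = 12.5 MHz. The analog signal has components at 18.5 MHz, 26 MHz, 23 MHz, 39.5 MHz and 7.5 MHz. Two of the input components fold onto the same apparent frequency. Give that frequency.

2 MHz

fs/2 = 6.25 MHz.
18.5 MHz mod fs = 6 MHz.
6 MHz ≤ fs/2 = 6.25 MHz, appears at 6 MHz.
26 MHz mod fs = 1 MHz.
1 MHz ≤ fs/2 = 6.25 MHz, appears at 1 MHz.
23 MHz mod fs = 10.5 MHz.
10.5 MHz > fs/2 = 6.25 MHz, folds to fs − 10.5 MHz = 2 MHz.
39.5 MHz mod fs = 2 MHz.
2 MHz ≤ fs/2 = 6.25 MHz, appears at 2 MHz.
7.5 MHz > fs/2 = 6.25 MHz, folds to fs − 7.5 MHz = 5 MHz.
23 MHz and 39.5 MHz both map to 2 MHz.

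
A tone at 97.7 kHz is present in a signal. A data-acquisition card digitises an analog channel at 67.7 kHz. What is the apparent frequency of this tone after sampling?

97.7 kHz mod fs = 30 kHz.
30 kHz ≤ fs/2 = 33.85 kHz, appears at 30 kHz.

30 kHz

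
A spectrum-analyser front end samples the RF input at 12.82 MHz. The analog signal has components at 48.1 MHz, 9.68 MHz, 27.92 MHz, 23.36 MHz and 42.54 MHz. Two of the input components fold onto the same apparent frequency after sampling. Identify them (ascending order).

23.36 MHz, 27.92 MHz

fs/2 = 6.41 MHz.
48.1 MHz mod fs = 9.64 MHz.
9.64 MHz > fs/2 = 6.41 MHz, folds to fs − 9.64 MHz = 3.18 MHz.
9.68 MHz > fs/2 = 6.41 MHz, folds to fs − 9.68 MHz = 3.14 MHz.
27.92 MHz mod fs = 2.28 MHz.
2.28 MHz ≤ fs/2 = 6.41 MHz, appears at 2.28 MHz.
23.36 MHz mod fs = 10.54 MHz.
10.54 MHz > fs/2 = 6.41 MHz, folds to fs − 10.54 MHz = 2.28 MHz.
42.54 MHz mod fs = 4.08 MHz.
4.08 MHz ≤ fs/2 = 6.41 MHz, appears at 4.08 MHz.
23.36 MHz and 27.92 MHz both map to 2.28 MHz.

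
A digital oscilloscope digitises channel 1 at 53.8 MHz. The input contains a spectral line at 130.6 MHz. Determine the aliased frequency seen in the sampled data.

23 MHz

130.6 MHz mod fs = 23 MHz.
23 MHz ≤ fs/2 = 26.9 MHz, appears at 23 MHz.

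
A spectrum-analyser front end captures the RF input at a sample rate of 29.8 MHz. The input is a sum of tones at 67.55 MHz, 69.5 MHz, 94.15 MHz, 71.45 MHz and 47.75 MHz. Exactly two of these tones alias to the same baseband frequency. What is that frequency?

11.85 MHz

fs/2 = 14.9 MHz.
67.55 MHz mod fs = 7.95 MHz.
7.95 MHz ≤ fs/2 = 14.9 MHz, appears at 7.95 MHz.
69.5 MHz mod fs = 9.9 MHz.
9.9 MHz ≤ fs/2 = 14.9 MHz, appears at 9.9 MHz.
94.15 MHz mod fs = 4.75 MHz.
4.75 MHz ≤ fs/2 = 14.9 MHz, appears at 4.75 MHz.
71.45 MHz mod fs = 11.85 MHz.
11.85 MHz ≤ fs/2 = 14.9 MHz, appears at 11.85 MHz.
47.75 MHz mod fs = 17.95 MHz.
17.95 MHz > fs/2 = 14.9 MHz, folds to fs − 17.95 MHz = 11.85 MHz.
47.75 MHz and 71.45 MHz both map to 11.85 MHz.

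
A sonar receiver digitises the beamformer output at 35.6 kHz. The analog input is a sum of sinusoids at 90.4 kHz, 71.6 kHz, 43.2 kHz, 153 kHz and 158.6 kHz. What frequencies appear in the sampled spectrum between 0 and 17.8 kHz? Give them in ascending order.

fs/2 = 17.8 kHz.
90.4 kHz mod fs = 19.2 kHz.
19.2 kHz > fs/2 = 17.8 kHz, folds to fs − 19.2 kHz = 16.4 kHz.
71.6 kHz mod fs = 0.4 kHz.
0.4 kHz ≤ fs/2 = 17.8 kHz, appears at 0.4 kHz.
43.2 kHz mod fs = 7.6 kHz.
7.6 kHz ≤ fs/2 = 17.8 kHz, appears at 7.6 kHz.
153 kHz mod fs = 10.6 kHz.
10.6 kHz ≤ fs/2 = 17.8 kHz, appears at 10.6 kHz.
158.6 kHz mod fs = 16.2 kHz.
16.2 kHz ≤ fs/2 = 17.8 kHz, appears at 16.2 kHz.
Distinct values: {0.4 kHz, 7.6 kHz, 10.6 kHz, 16.2 kHz, 16.4 kHz}.

0.4 kHz, 7.6 kHz, 10.6 kHz, 16.2 kHz, 16.4 kHz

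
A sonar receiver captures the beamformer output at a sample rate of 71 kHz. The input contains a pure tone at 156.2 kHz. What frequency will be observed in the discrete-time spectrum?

156.2 kHz mod fs = 14.2 kHz.
14.2 kHz ≤ fs/2 = 35.5 kHz, appears at 14.2 kHz.

14.2 kHz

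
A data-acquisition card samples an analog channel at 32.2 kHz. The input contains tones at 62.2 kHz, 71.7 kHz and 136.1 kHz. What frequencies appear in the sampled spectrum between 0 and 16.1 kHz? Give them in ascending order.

fs/2 = 16.1 kHz.
62.2 kHz mod fs = 30 kHz.
30 kHz > fs/2 = 16.1 kHz, folds to fs − 30 kHz = 2.2 kHz.
71.7 kHz mod fs = 7.3 kHz.
7.3 kHz ≤ fs/2 = 16.1 kHz, appears at 7.3 kHz.
136.1 kHz mod fs = 7.3 kHz.
7.3 kHz ≤ fs/2 = 16.1 kHz, appears at 7.3 kHz.
Distinct values: {2.2 kHz, 7.3 kHz}.

2.2 kHz, 7.3 kHz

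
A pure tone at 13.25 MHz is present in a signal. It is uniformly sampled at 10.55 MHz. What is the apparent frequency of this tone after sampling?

2.7 MHz

13.25 MHz mod fs = 2.7 MHz.
2.7 MHz ≤ fs/2 = 5.275 MHz, appears at 2.7 MHz.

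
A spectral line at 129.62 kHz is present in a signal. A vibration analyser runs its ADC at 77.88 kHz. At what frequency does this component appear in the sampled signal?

26.14 kHz

129.62 kHz mod fs = 51.74 kHz.
51.74 kHz > fs/2 = 38.94 kHz, folds to fs − 51.74 kHz = 26.14 kHz.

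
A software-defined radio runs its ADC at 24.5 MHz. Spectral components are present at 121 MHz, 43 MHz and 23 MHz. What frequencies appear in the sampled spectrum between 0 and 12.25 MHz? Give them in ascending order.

1.5 MHz, 6 MHz

fs/2 = 12.25 MHz.
121 MHz mod fs = 23 MHz.
23 MHz > fs/2 = 12.25 MHz, folds to fs − 23 MHz = 1.5 MHz.
43 MHz mod fs = 18.5 MHz.
18.5 MHz > fs/2 = 12.25 MHz, folds to fs − 18.5 MHz = 6 MHz.
23 MHz > fs/2 = 12.25 MHz, folds to fs − 23 MHz = 1.5 MHz.
Distinct values: {1.5 MHz, 6 MHz}.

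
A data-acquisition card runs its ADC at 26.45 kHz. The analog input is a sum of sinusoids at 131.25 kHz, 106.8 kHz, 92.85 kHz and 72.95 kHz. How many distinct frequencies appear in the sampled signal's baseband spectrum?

3

fs/2 = 13.225 kHz.
131.25 kHz mod fs = 25.45 kHz.
25.45 kHz > fs/2 = 13.225 kHz, folds to fs − 25.45 kHz = 1 kHz.
106.8 kHz mod fs = 1 kHz.
1 kHz ≤ fs/2 = 13.225 kHz, appears at 1 kHz.
92.85 kHz mod fs = 13.5 kHz.
13.5 kHz > fs/2 = 13.225 kHz, folds to fs − 13.5 kHz = 12.95 kHz.
72.95 kHz mod fs = 20.05 kHz.
20.05 kHz > fs/2 = 13.225 kHz, folds to fs − 20.05 kHz = 6.4 kHz.
Distinct values: {1 kHz, 6.4 kHz, 12.95 kHz} → 3.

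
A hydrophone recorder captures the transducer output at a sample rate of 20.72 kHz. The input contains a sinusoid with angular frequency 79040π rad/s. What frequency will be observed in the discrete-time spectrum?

1.92 kHz

ω = 79040π rad/s → f = ω/(2π) = 39520 Hz = 39.52 kHz.
39.52 kHz mod fs = 18.8 kHz.
18.8 kHz > fs/2 = 10.36 kHz, folds to fs − 18.8 kHz = 1.92 kHz.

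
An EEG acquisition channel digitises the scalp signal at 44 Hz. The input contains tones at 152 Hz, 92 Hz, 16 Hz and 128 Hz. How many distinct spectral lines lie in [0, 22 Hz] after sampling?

fs/2 = 22 Hz.
152 Hz mod fs = 20 Hz.
20 Hz ≤ fs/2 = 22 Hz, appears at 20 Hz.
92 Hz mod fs = 4 Hz.
4 Hz ≤ fs/2 = 22 Hz, appears at 4 Hz.
16 Hz ≤ fs/2 = 22 Hz, passes unchanged.
128 Hz mod fs = 40 Hz.
40 Hz > fs/2 = 22 Hz, folds to fs − 40 Hz = 4 Hz.
Distinct values: {4 Hz, 16 Hz, 20 Hz} → 3.

3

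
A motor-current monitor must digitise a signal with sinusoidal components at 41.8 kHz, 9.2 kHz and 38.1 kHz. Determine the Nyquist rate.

Highest-frequency component: 41.8 kHz.
Nyquist rate = 2 × 41.8 kHz = 83.6 kHz.

83.6 kHz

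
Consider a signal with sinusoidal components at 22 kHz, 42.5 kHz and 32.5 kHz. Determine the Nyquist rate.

85 kHz

Highest-frequency component: 42.5 kHz.
Nyquist rate = 2 × 42.5 kHz = 85 kHz.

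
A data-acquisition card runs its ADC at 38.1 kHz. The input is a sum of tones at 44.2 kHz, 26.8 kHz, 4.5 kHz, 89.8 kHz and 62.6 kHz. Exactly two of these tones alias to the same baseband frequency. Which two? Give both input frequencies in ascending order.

62.6 kHz, 89.8 kHz

fs/2 = 19.05 kHz.
44.2 kHz mod fs = 6.1 kHz.
6.1 kHz ≤ fs/2 = 19.05 kHz, appears at 6.1 kHz.
26.8 kHz > fs/2 = 19.05 kHz, folds to fs − 26.8 kHz = 11.3 kHz.
4.5 kHz ≤ fs/2 = 19.05 kHz, passes unchanged.
89.8 kHz mod fs = 13.6 kHz.
13.6 kHz ≤ fs/2 = 19.05 kHz, appears at 13.6 kHz.
62.6 kHz mod fs = 24.5 kHz.
24.5 kHz > fs/2 = 19.05 kHz, folds to fs − 24.5 kHz = 13.6 kHz.
62.6 kHz and 89.8 kHz both map to 13.6 kHz.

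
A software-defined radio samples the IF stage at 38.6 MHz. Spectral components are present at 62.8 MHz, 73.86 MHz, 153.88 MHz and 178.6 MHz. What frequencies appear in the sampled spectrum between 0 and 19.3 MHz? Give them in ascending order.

fs/2 = 19.3 MHz.
62.8 MHz mod fs = 24.2 MHz.
24.2 MHz > fs/2 = 19.3 MHz, folds to fs − 24.2 MHz = 14.4 MHz.
73.86 MHz mod fs = 35.26 MHz.
35.26 MHz > fs/2 = 19.3 MHz, folds to fs − 35.26 MHz = 3.34 MHz.
153.88 MHz mod fs = 38.08 MHz.
38.08 MHz > fs/2 = 19.3 MHz, folds to fs − 38.08 MHz = 0.52 MHz.
178.6 MHz mod fs = 24.2 MHz.
24.2 MHz > fs/2 = 19.3 MHz, folds to fs − 24.2 MHz = 14.4 MHz.
Distinct values: {0.52 MHz, 3.34 MHz, 14.4 MHz}.

0.52 MHz, 3.34 MHz, 14.4 MHz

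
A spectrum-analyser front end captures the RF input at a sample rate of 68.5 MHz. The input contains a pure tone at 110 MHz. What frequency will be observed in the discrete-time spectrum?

27 MHz

110 MHz mod fs = 41.5 MHz.
41.5 MHz > fs/2 = 34.25 MHz, folds to fs − 41.5 MHz = 27 MHz.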